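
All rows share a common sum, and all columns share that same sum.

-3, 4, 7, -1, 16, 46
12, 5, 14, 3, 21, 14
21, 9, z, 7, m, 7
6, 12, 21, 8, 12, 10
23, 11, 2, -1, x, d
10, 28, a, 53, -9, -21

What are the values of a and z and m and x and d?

Rows 1 and 2 both sum to 69, so that's the common total.
The known cells in column 6 total 56, leaving 69 − 56 = 13 for the blank.
The known cells in row 5 total 48, leaving 69 − 48 = 21 for the blank.
The known cells in column 5 total 61, leaving 69 − 61 = 8 for the blank.
The known cells in row 3 total 52, leaving 69 − 52 = 17 for the blank.
The known cells in row 6 total 61, leaving 69 − 61 = 8 for the blank.

a = 8, z = 17, m = 8, x = 21, d = 13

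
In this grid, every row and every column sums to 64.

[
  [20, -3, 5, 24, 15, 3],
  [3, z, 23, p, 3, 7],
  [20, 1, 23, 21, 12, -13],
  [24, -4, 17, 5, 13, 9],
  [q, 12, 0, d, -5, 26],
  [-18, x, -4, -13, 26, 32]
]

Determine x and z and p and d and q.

The known cells in column 1 total 49, leaving 64 − 49 = 15 for the blank.
The known cells in row 5 total 48, leaving 64 − 48 = 16 for the blank.
The known cells in row 6 total 23, leaving 64 − 23 = 41 for the blank.
The known cells in column 2 total 47, leaving 64 − 47 = 17 for the blank.
The known cells in row 2 total 53, leaving 64 − 53 = 11 for the blank.

x = 41, z = 17, p = 11, d = 16, q = 15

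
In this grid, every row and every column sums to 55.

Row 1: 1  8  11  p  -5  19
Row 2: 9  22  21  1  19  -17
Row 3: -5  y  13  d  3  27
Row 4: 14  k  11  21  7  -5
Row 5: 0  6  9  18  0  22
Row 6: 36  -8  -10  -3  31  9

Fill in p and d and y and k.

p = 21, d = -3, y = 20, k = 7

Row 4: 14 + 11 + 21 + 7 − 5 = 48, so its missing entry is 55 − 48 = 7.
Row 1: 1 + 8 + 11 − 5 + 19 = 34, so its missing entry is 55 − 34 = 21.
Column 4: 21 + 1 + 21 + 18 − 3 = 58, so its missing entry is 55 − 58 = -3.
Row 3: -5 + 13 − 3 + 3 + 27 = 35, so its missing entry is 55 − 35 = 20.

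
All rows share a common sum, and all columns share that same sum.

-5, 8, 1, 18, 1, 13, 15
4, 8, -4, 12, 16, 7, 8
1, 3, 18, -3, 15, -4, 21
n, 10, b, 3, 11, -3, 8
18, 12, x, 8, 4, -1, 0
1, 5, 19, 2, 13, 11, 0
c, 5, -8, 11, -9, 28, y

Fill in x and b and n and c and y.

Rows 1 and 2 both sum to 51, so that's the common total.
Row 5: 18 + 12 + 8 + 4 − 1 + 0 = 41, so its missing entry is 51 − 41 = 10.
Column 7: 15 + 8 + 21 + 8 + 0 + 0 = 52, so its missing entry is 51 − 52 = -1.
Row 7: 5 − 8 + 11 − 9 + 28 − 1 = 26, so its missing entry is 51 − 26 = 25.
Column 1: -5 + 4 + 1 + 18 + 1 + 25 = 44, so its missing entry is 51 − 44 = 7.
Row 4: 7 + 10 + 3 + 11 − 3 + 8 = 36, so its missing entry is 51 − 36 = 15.

x = 10, b = 15, n = 7, c = 25, y = -1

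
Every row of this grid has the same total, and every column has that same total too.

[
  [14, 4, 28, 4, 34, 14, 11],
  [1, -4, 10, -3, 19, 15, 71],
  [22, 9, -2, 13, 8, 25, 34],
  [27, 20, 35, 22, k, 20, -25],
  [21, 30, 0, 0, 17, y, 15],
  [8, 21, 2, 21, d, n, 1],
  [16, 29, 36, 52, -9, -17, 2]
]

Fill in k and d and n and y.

k = 10, d = 30, n = 26, y = 26

Rows 1 and 2 both sum to 109, so that's the common total.
Row 5: 21 + 30 + 0 + 0 + 17 + 15 = 83, so its missing entry is 109 − 83 = 26.
Column 6: 14 + 15 + 25 + 20 + 26 − 17 = 83, so its missing entry is 109 − 83 = 26.
Row 6: 8 + 21 + 2 + 21 + 26 + 1 = 79, so its missing entry is 109 − 79 = 30.
Row 4: 27 + 20 + 35 + 22 + 20 − 25 = 99, so its missing entry is 109 − 99 = 10.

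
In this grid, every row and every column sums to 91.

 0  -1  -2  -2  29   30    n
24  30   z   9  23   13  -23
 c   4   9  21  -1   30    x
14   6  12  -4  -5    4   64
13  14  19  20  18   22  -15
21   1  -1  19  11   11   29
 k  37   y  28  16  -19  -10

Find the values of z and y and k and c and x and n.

z = 15, y = 39, k = 0, c = 19, x = 9, n = 37

Row 2 has 24 + 30 + 9 + 23 + 13 − 23 = 76; the blank must be 91 − 76 = 15.
Column 3 has -2 + 15 + 9 + 12 + 19 − 1 = 52; the blank must be 91 − 52 = 39.
Row 1 has 0 − 1 − 2 − 2 + 29 + 30 = 54; the blank must be 91 − 54 = 37.
Column 7 has 37 − 23 + 64 − 15 + 29 − 10 = 82; the blank must be 91 − 82 = 9.
Row 3 has 4 + 9 + 21 − 1 + 30 + 9 = 72; the blank must be 91 − 72 = 19.
Row 7 has 37 + 39 + 28 + 16 − 19 − 10 = 91; the blank must be 91 − 91 = 0.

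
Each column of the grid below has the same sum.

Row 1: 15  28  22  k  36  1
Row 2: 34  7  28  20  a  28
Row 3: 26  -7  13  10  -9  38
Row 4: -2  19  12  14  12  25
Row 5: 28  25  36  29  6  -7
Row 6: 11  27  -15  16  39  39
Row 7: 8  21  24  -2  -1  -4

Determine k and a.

Columns 1 and 6 both add up to 120, so every column sums to 120.
Column 4: 20 + 10 + 14 + 29 + 16 − 2 = 87, so the missing entry is 120 − 87 = 33.
Column 5: 36 − 9 + 12 + 6 + 39 − 1 = 83, so the missing entry is 120 − 83 = 37.

k = 33, a = 37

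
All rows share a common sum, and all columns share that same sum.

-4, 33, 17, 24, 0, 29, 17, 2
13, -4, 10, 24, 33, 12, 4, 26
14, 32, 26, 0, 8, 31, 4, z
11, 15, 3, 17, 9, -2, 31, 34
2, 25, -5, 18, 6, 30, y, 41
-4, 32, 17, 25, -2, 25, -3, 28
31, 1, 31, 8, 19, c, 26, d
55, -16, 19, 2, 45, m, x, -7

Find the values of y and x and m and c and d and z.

y = 1, x = 38, m = -18, c = 11, d = -9, z = 3

Rows 1 and 2 both sum to 118, so that's the common total.
Row 3: 14 + 32 + 26 + 0 + 8 + 31 + 4 = 115, so its missing entry is 118 − 115 = 3.
Row 5: 2 + 25 − 5 + 18 + 6 + 30 + 41 = 117, so its missing entry is 118 − 117 = 1.
Column 8: 2 + 26 + 3 + 34 + 41 + 28 − 7 = 127, so its missing entry is 118 − 127 = -9.
Row 7: 31 + 1 + 31 + 8 + 19 + 26 − 9 = 107, so its missing entry is 118 − 107 = 11.
Column 7: 17 + 4 + 4 + 31 + 1 − 3 + 26 = 80, so its missing entry is 118 − 80 = 38.
Row 8: 55 − 16 + 19 + 2 + 45 + 38 − 7 = 136, so its missing entry is 118 − 136 = -18.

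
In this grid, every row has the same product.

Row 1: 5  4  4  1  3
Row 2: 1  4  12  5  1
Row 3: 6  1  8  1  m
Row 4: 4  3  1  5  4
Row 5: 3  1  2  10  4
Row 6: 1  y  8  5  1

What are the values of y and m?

y = 6, m = 5

Rows 1 and 4 each multiply to 240, so every row has product 240.
Row 6: 1×8×5×1 = 40, so the missing entry is 240 ÷ 40 = 6.
Row 3: 6×1×8×1 = 48, so the missing entry is 240 ÷ 48 = 5.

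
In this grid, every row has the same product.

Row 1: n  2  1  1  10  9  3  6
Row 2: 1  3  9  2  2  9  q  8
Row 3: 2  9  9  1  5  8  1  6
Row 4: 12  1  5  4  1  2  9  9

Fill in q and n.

q = 5, n = 12

Rows 3 and 4 each multiply to 38880, so every row has product 38880.
Row 2: 1×3×9×2×2×9×8 = 7776, so the missing entry is 38880 ÷ 7776 = 5.
Row 1: 2×1×1×10×9×3×6 = 3240, so the missing entry is 38880 ÷ 3240 = 12.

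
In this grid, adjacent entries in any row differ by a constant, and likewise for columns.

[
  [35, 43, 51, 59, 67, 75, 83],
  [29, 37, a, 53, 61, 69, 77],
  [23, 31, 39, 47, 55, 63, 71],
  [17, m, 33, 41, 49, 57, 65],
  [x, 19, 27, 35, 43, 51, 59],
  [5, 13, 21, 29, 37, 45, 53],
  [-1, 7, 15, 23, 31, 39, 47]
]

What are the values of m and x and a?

m = 25, x = 11, a = 45

Along each row the entries change by 8 per step; down each column they change by -6.
Row 4: from 17 at column 1, stepping by 8 to column 2 gives 25.
Row 5: from 19 at column 2, stepping by 8 to column 1 gives 11.
Row 2: from 29 at column 1, stepping by 8 to column 3 gives 45.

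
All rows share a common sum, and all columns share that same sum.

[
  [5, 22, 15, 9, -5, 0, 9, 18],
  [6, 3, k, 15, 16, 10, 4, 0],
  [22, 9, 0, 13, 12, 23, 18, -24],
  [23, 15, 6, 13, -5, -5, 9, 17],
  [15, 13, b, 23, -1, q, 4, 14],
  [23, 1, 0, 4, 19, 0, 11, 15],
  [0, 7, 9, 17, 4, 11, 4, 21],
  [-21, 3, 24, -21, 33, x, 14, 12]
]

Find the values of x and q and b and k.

Rows 1 and 3 both sum to 73, so that's the common total.
Row 8 has -21 + 3 + 24 − 21 + 33 + 14 + 12 = 44; the blank must be 73 − 44 = 29.
Column 6 has 0 + 10 + 23 − 5 + 0 + 11 + 29 = 68; the blank must be 73 − 68 = 5.
Row 2 has 6 + 3 + 15 + 16 + 10 + 4 + 0 = 54; the blank must be 73 − 54 = 19.
Row 5 has 15 + 13 + 23 − 1 + 5 + 4 + 14 = 73; the blank must be 73 − 73 = 0.

x = 29, q = 5, b = 0, k = 19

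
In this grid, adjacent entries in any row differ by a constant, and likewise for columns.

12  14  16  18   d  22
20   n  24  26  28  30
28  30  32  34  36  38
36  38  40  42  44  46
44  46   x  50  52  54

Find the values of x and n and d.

Along each row the entries change by 2 per step; down each column they change by 8.
Row 5: from 44 at column 1, stepping by 2 to column 3 gives 48.
Row 2: from 20 at column 1, stepping by 2 to column 2 gives 22.
Row 1: from 12 at column 1, stepping by 2 to column 5 gives 20.

x = 48, n = 22, d = 20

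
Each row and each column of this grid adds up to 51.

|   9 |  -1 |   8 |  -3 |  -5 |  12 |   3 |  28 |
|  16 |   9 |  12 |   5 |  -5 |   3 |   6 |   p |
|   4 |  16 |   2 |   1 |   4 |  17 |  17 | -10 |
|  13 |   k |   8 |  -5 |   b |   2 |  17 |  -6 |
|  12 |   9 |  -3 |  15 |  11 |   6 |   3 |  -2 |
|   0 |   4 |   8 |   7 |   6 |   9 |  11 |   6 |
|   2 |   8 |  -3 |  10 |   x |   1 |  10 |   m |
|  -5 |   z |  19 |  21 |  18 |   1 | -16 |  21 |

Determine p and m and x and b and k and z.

Row 8: -5 + 19 + 21 + 18 + 1 − 16 + 21 = 59, so its missing entry is 51 − 59 = -8.
Column 2: -1 + 9 + 16 + 9 + 4 + 8 − 8 = 37, so its missing entry is 51 − 37 = 14.
Row 4: 13 + 14 + 8 − 5 + 2 + 17 − 6 = 43, so its missing entry is 51 − 43 = 8.
Column 5: -5 − 5 + 4 + 8 + 11 + 6 + 18 = 37, so its missing entry is 51 − 37 = 14.
Row 7: 2 + 8 − 3 + 10 + 14 + 1 + 10 = 42, so its missing entry is 51 − 42 = 9.
Row 2: 16 + 9 + 12 + 5 − 5 + 3 + 6 = 46, so its missing entry is 51 − 46 = 5.

p = 5, m = 9, x = 14, b = 8, k = 14, z = -8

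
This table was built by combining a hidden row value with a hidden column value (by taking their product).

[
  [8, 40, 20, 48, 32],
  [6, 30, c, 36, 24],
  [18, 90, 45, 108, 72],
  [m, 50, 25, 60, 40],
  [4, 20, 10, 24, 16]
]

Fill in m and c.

m = 10, c = 15

Each row is a constant multiple of every other row — this is a multiplication table with the headers hidden.
Row 4 is 50/40 = 5/4 times row 1, so its entry in column 1 is 8 × 5/4 = 10.
Row 2 is 30/40 = 3/4 times row 1, so its entry in column 3 is 20 × 3/4 = 15.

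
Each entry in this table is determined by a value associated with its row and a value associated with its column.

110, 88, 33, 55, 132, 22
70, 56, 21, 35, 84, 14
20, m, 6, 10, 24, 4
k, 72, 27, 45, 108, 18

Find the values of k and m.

k = 90, m = 16

Each row is a constant multiple of every other row — this is a multiplication table with the headers hidden.
Row 4 is 45/55 = 9/11 times row 1, so its entry in column 1 is 110 × 9/11 = 90.
Row 3 is 10/55 = 2/11 times row 1, so its entry in column 2 is 88 × 2/11 = 16.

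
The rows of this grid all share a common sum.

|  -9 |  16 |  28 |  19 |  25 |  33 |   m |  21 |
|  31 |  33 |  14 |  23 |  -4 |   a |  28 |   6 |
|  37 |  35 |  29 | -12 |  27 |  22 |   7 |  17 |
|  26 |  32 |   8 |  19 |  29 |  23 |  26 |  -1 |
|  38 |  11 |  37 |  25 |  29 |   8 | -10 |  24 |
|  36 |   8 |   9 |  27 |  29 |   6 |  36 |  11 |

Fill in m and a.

m = 29, a = 31

The complete rows each total 162.
Row 1 is missing 162 − 133 = 29 (since -9 + 16 + 28 + 19 + 25 + 33 + 21 = 133).
Row 2 is missing 162 − 131 = 31 (since 31 + 33 + 14 + 23 − 4 + 28 + 6 = 131).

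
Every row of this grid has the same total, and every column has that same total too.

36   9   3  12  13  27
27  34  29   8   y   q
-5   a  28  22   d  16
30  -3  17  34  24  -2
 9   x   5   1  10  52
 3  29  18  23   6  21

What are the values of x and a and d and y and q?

Rows 1 and 4 both sum to 100, so that's the common total.
Column 6 has 27 + 16 − 2 + 52 + 21 = 114; the blank must be 100 − 114 = -14.
Row 2 has 27 + 34 + 29 + 8 − 14 = 84; the blank must be 100 − 84 = 16.
Column 5 has 13 + 16 + 24 + 10 + 6 = 69; the blank must be 100 − 69 = 31.
Row 3 has -5 + 28 + 22 + 31 + 16 = 92; the blank must be 100 − 92 = 8.
Row 5 has 9 + 5 + 1 + 10 + 52 = 77; the blank must be 100 − 77 = 23.

x = 23, a = 8, d = 31, y = 16, q = -14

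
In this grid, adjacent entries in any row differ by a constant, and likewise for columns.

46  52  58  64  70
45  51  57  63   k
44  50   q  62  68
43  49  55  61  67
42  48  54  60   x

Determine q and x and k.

Along each row the entries change by 6 per step; down each column they change by -1.
Row 3: from 44 at column 1, stepping by 6 to column 3 gives 56.
Row 5: from 42 at column 1, stepping by 6 to column 5 gives 66.
Row 2: from 45 at column 1, stepping by 6 to column 5 gives 69.

q = 56, x = 66, k = 69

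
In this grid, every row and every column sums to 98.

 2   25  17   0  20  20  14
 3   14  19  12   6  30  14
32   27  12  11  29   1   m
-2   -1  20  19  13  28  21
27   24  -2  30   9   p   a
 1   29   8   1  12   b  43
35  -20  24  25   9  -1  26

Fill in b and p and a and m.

Row 6 has 1 + 29 + 8 + 1 + 12 + 43 = 94; the blank must be 98 − 94 = 4.
Column 6 has 20 + 30 + 1 + 28 + 4 − 1 = 82; the blank must be 98 − 82 = 16.
Row 5 has 27 + 24 − 2 + 30 + 9 + 16 = 104; the blank must be 98 − 104 = -6.
Row 3 has 32 + 27 + 12 + 11 + 29 + 1 = 112; the blank must be 98 − 112 = -14.

b = 4, p = 16, a = -6, m = -14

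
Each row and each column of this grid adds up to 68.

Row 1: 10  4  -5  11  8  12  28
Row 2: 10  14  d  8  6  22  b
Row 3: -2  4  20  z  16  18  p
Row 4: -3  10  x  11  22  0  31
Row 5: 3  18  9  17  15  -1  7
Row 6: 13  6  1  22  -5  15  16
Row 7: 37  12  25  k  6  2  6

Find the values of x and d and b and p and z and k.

Row 4 has -3 + 10 + 11 + 22 + 0 + 31 = 71; the blank must be 68 − 71 = -3.
Column 3 has -5 + 20 − 3 + 9 + 1 + 25 = 47; the blank must be 68 − 47 = 21.
Row 2 has 10 + 14 + 21 + 8 + 6 + 22 = 81; the blank must be 68 − 81 = -13.
Column 7 has 28 − 13 + 31 + 7 + 16 + 6 = 75; the blank must be 68 − 75 = -7.
Row 3 has -2 + 4 + 20 + 16 + 18 − 7 = 49; the blank must be 68 − 49 = 19.
Row 7 has 37 + 12 + 25 + 6 + 2 + 6 = 88; the blank must be 68 − 88 = -20.

x = -3, d = 21, b = -13, p = -7, z = 19, k = -20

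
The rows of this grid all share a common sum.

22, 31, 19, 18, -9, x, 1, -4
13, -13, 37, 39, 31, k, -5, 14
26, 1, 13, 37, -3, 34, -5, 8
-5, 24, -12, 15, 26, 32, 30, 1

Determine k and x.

The complete rows each total 111.
Row 2 is missing 111 − 116 = -5 (since 13 − 13 + 37 + 39 + 31 − 5 + 14 = 116).
Row 1 is missing 111 − 78 = 33 (since 22 + 31 + 19 + 18 − 9 + 1 − 4 = 78).

k = -5, x = 33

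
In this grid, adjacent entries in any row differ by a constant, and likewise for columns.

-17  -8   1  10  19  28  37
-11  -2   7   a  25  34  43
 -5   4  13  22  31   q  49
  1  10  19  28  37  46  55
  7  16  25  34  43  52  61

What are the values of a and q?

Along each row the entries change by 9 per step; down each column they change by 6.
Row 2: from -11 at column 1, stepping by 9 to column 4 gives 16.
Row 3: from -5 at column 1, stepping by 9 to column 6 gives 40.

a = 16, q = 40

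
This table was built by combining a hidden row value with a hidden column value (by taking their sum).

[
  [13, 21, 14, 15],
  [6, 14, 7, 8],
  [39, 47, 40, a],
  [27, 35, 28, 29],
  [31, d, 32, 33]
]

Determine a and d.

a = 41, d = 39

The difference between any two rows is the same in every column — this is an addition table with the headers hidden.
Row 3 minus row 1 is 39 − 13 = 26, so its entry in column 4 is 15 + 26 = 41.
Row 5 minus row 1 is 31 − 13 = 18, so its entry in column 2 is 21 + 18 = 39.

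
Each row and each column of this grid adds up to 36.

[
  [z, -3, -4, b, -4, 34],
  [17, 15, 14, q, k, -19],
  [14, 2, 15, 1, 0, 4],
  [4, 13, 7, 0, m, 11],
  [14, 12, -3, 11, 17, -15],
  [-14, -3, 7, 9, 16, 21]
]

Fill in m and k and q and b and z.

The known cells in row 4 total 35, leaving 36 − 35 = 1 for the blank.
The known cells in column 1 total 35, leaving 36 − 35 = 1 for the blank.
The known cells in row 1 total 24, leaving 36 − 24 = 12 for the blank.
The known cells in column 5 total 30, leaving 36 − 30 = 6 for the blank.
The known cells in row 2 total 33, leaving 36 − 33 = 3 for the blank.

m = 1, k = 6, q = 3, b = 12, z = 1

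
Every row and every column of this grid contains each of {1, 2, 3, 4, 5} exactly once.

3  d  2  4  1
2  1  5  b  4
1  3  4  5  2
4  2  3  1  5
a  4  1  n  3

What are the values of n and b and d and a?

At (row 1, col 2): row 1 already has {1, 2, 3, 4}, so the value is 5.
For row 5, column 1: column 1 already has {1, 2, 3, 4}; that leaves 5.
Cell (2,4): row 2 already has {1, 2, 4, 5} → 3.
At (row 5, col 4): row 5 already has {1, 3, 4, 5}, so the value is 2.

n = 2, b = 3, d = 5, a = 5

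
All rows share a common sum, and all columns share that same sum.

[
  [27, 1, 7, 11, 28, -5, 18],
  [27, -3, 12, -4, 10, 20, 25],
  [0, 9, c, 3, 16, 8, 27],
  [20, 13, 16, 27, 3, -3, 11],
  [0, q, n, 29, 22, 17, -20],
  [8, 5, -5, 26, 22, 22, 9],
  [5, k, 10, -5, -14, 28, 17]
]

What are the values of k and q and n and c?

k = 46, q = 16, n = 23, c = 24

Rows 1 and 2 both sum to 87, so that's the common total.
Row 7: 5 + 10 − 5 − 14 + 28 + 17 = 41, so its missing entry is 87 − 41 = 46.
Column 2: 1 − 3 + 9 + 13 + 5 + 46 = 71, so its missing entry is 87 − 71 = 16.
Row 5: 0 + 16 + 29 + 22 + 17 − 20 = 64, so its missing entry is 87 − 64 = 23.
Row 3: 0 + 9 + 3 + 16 + 8 + 27 = 63, so its missing entry is 87 − 63 = 24.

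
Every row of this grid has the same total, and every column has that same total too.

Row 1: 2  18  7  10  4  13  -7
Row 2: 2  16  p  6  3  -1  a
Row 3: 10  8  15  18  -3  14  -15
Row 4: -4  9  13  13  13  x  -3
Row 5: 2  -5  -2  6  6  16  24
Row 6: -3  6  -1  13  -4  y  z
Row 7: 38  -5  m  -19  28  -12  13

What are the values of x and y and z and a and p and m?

x = 6, y = 11, z = 25, a = 10, p = 11, m = 4

Rows 1 and 3 both sum to 47, so that's the common total.
The known cells in row 7 total 43, leaving 47 − 43 = 4 for the blank.
The known cells in column 3 total 36, leaving 47 − 36 = 11 for the blank.
The known cells in row 2 total 37, leaving 47 − 37 = 10 for the blank.
The known cells in column 7 total 22, leaving 47 − 22 = 25 for the blank.
The known cells in row 6 total 36, leaving 47 − 36 = 11 for the blank.
The known cells in row 4 total 41, leaving 47 − 41 = 6 for the blank.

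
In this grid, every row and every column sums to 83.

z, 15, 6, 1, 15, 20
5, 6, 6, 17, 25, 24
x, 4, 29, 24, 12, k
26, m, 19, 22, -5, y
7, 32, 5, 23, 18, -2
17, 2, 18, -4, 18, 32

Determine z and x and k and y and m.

Row 1 has 15 + 6 + 1 + 15 + 20 = 57; the blank must be 83 − 57 = 26.
Column 2 has 15 + 6 + 4 + 32 + 2 = 59; the blank must be 83 − 59 = 24.
Column 1 has 26 + 5 + 26 + 7 + 17 = 81; the blank must be 83 − 81 = 2.
Row 3 has 2 + 4 + 29 + 24 + 12 = 71; the blank must be 83 − 71 = 12.
Row 4 has 26 + 24 + 19 + 22 − 5 = 86; the blank must be 83 − 86 = -3.

z = 26, x = 2, k = 12, y = -3, m = 24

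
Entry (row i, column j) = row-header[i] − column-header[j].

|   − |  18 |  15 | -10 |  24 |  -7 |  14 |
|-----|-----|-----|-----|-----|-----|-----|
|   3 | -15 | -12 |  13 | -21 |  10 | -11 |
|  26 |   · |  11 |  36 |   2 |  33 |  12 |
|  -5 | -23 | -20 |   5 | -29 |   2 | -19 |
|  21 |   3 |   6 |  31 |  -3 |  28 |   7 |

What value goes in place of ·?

8

26 − 18 = 8.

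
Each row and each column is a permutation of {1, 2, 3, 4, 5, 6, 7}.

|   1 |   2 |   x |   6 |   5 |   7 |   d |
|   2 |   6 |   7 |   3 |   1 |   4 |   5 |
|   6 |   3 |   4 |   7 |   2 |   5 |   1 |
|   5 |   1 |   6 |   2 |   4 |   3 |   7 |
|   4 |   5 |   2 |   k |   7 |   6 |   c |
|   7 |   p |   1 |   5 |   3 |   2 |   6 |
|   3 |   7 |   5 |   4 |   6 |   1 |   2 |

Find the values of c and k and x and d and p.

For row 5, column 4: column 4 already has {2, 3, 4, 5, 6, 7}; that leaves 1.
At (row 5, col 7): row 5 already has {1, 2, 4, 5, 6, 7}, so the value is 3.
At (row 6, col 2): row 6 already has {1, 2, 3, 5, 6, 7}, so the value is 4.
At (row 1, col 7): column 7 already has {1, 2, 3, 5, 6, 7}, so the value is 4.
Cell (1,3): row 1 already has {1, 2, 4, 5, 6, 7} → 3.

c = 3, k = 1, x = 3, d = 4, p = 4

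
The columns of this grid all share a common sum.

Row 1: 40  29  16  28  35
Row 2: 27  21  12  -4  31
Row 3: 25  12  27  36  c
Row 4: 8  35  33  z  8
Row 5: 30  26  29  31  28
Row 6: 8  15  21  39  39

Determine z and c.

The complete columns each total 138.
Column 4 is missing 138 − 130 = 8 (since 28 − 4 + 36 + 31 + 39 = 130).
Column 5 is missing 138 − 141 = -3 (since 35 + 31 + 8 + 28 + 39 = 141).

z = 8, c = -3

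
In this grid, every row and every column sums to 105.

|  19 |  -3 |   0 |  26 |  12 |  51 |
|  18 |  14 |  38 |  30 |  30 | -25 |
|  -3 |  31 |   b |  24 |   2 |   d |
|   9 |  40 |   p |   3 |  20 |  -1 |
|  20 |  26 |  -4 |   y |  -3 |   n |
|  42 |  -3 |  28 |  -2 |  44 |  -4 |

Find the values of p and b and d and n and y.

p = 34, b = 9, d = 42, n = 42, y = 24

Column 4 has 26 + 30 + 24 + 3 − 2 = 81; the blank must be 105 − 81 = 24.
Row 5 has 20 + 26 − 4 + 24 − 3 = 63; the blank must be 105 − 63 = 42.
Row 4 has 9 + 40 + 3 + 20 − 1 = 71; the blank must be 105 − 71 = 34.
Column 3 has 0 + 38 + 34 − 4 + 28 = 96; the blank must be 105 − 96 = 9.
Row 3 has -3 + 31 + 9 + 24 + 2 = 63; the blank must be 105 − 63 = 42.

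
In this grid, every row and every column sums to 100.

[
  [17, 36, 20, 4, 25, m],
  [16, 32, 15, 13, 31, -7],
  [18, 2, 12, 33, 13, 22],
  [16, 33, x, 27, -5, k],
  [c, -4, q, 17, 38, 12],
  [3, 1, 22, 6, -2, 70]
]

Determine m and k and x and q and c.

Column 1 has 17 + 16 + 18 + 16 + 3 = 70; the blank must be 100 − 70 = 30.
Row 5 has 30 − 4 + 17 + 38 + 12 = 93; the blank must be 100 − 93 = 7.
Row 1 has 17 + 36 + 20 + 4 + 25 = 102; the blank must be 100 − 102 = -2.
Column 3 has 20 + 15 + 12 + 7 + 22 = 76; the blank must be 100 − 76 = 24.
Row 4 has 16 + 33 + 24 + 27 − 5 = 95; the blank must be 100 − 95 = 5.

m = -2, k = 5, x = 24, q = 7, c = 30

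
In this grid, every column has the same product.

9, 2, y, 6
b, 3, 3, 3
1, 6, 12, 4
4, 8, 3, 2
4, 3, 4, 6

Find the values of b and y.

Columns 2 and 4 each multiply to 864, so every column has product 864.
Column 1: 9×1×4×4 = 144, so the missing entry is 864 ÷ 144 = 6.
Column 3: 3×12×3×4 = 432, so the missing entry is 864 ÷ 432 = 2.

b = 6, y = 2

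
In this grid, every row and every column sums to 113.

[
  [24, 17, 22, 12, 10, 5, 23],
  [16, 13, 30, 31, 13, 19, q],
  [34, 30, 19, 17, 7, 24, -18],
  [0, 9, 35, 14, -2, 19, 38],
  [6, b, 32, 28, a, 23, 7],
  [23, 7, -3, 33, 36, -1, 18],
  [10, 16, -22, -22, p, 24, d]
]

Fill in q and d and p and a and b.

Row 2: 16 + 13 + 30 + 31 + 13 + 19 = 122, so its missing entry is 113 − 122 = -9.
Column 7: 23 − 9 − 18 + 38 + 7 + 18 = 59, so its missing entry is 113 − 59 = 54.
Row 7: 10 + 16 − 22 − 22 + 24 + 54 = 60, so its missing entry is 113 − 60 = 53.
Column 5: 10 + 13 + 7 − 2 + 36 + 53 = 117, so its missing entry is 113 − 117 = -4.
Row 5: 6 + 32 + 28 − 4 + 23 + 7 = 92, so its missing entry is 113 − 92 = 21.

q = -9, d = 54, p = 53, a = -4, b = 21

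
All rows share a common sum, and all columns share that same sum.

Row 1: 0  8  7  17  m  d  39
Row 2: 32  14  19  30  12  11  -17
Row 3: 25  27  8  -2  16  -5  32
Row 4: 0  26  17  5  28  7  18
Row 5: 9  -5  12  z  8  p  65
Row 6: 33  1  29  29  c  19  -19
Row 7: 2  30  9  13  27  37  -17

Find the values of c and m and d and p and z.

c = 9, m = 1, d = 29, p = 3, z = 9

Rows 2 and 3 both sum to 101, so that's the common total.
The known cells in column 4 total 92, leaving 101 − 92 = 9 for the blank.
The known cells in row 6 total 92, leaving 101 − 92 = 9 for the blank.
The known cells in column 5 total 100, leaving 101 − 100 = 1 for the blank.
The known cells in row 5 total 98, leaving 101 − 98 = 3 for the blank.
The known cells in row 1 total 72, leaving 101 − 72 = 29 for the blank.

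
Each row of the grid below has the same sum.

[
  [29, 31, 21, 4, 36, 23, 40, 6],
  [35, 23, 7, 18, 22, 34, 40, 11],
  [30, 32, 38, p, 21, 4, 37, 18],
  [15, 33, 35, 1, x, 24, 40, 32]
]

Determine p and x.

Row 1 sums to 190 and so does row 2; that's the common total.
In row 3 the known cells total 180, leaving 190 − 180 = 10.
In row 4 the known cells total 180, leaving 190 − 180 = 10.

p = 10, x = 10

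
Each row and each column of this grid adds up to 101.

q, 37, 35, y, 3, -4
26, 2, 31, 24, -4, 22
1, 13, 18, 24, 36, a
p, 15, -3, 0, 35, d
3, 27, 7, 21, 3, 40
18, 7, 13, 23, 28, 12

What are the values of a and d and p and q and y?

a = 9, d = 22, p = 32, q = 21, y = 9

Column 4: 24 + 24 + 0 + 21 + 23 = 92, so its missing entry is 101 − 92 = 9.
Row 1: 37 + 35 + 9 + 3 − 4 = 80, so its missing entry is 101 − 80 = 21.
Column 1: 21 + 26 + 1 + 3 + 18 = 69, so its missing entry is 101 − 69 = 32.
Row 3: 1 + 13 + 18 + 24 + 36 = 92, so its missing entry is 101 − 92 = 9.
Row 4: 32 + 15 − 3 + 0 + 35 = 79, so its missing entry is 101 − 79 = 22.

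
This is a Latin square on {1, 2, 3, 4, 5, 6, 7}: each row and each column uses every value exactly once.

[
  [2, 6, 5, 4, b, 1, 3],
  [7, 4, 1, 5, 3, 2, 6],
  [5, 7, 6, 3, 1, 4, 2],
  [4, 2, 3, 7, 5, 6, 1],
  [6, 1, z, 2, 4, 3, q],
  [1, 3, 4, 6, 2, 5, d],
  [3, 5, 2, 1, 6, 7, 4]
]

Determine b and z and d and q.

For row 1, column 5: row 1 already has {1, 2, 3, 4, 5, 6}; that leaves 7.
At (row 6, col 7): row 6 already has {1, 2, 3, 4, 5, 6}, so the value is 7.
Cell (5,7): column 7 already has {1, 2, 3, 4, 6, 7} → 5.
Cell (5,3): row 5 already has {1, 2, 3, 4, 5, 6} → 7.

b = 7, z = 7, d = 7, q = 5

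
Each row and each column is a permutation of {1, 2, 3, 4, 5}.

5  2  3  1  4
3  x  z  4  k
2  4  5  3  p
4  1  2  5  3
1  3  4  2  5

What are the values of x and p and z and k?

Cell (2,2): column 2 already has {1, 2, 3, 4} → 5.
At (row 3, col 5): row 3 already has {2, 3, 4, 5}, so the value is 1.
At (row 2, col 3): column 3 already has {2, 3, 4, 5}, so the value is 1.
For row 2, column 5: row 2 already has {1, 3, 4, 5}; that leaves 2.

x = 5, p = 1, z = 1, k = 2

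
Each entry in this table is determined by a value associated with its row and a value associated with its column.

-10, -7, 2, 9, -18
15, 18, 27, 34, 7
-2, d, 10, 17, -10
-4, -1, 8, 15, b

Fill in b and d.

b = -12, d = 1

The difference between any two rows is the same in every column — this is an addition table with the headers hidden.
Row 4 minus row 1 is -4 − (-10) = 6, so its entry in column 5 is -18 + 6 = -12.
Row 3 minus row 1 is -2 − (-10) = 8, so its entry in column 2 is -7 + 8 = 1.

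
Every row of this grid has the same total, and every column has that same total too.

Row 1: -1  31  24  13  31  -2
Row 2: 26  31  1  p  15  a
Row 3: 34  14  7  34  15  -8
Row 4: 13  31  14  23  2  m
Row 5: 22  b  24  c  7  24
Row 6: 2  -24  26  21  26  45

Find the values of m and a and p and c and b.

m = 13, a = 24, p = -1, c = 6, b = 13

Rows 1 and 3 both sum to 96, so that's the common total.
The known cells in column 2 total 83, leaving 96 − 83 = 13 for the blank.
The known cells in row 5 total 90, leaving 96 − 90 = 6 for the blank.
The known cells in column 4 total 97, leaving 96 − 97 = -1 for the blank.
The known cells in row 2 total 72, leaving 96 − 72 = 24 for the blank.
The known cells in row 4 total 83, leaving 96 − 83 = 13 for the blank.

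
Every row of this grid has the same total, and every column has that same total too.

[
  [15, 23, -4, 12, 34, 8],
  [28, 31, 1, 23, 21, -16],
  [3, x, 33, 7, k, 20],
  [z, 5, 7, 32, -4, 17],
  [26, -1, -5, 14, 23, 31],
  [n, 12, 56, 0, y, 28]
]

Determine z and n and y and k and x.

z = 31, n = -15, y = 7, k = 7, x = 18

Rows 1 and 2 both sum to 88, so that's the common total.
Column 2 has 23 + 31 + 5 − 1 + 12 = 70; the blank must be 88 − 70 = 18.
Row 3 has 3 + 18 + 33 + 7 + 20 = 81; the blank must be 88 − 81 = 7.
Column 5 has 34 + 21 + 7 − 4 + 23 = 81; the blank must be 88 − 81 = 7.
Row 4 has 5 + 7 + 32 − 4 + 17 = 57; the blank must be 88 − 57 = 31.
Row 6 has 12 + 56 + 0 + 7 + 28 = 103; the blank must be 88 − 103 = -15.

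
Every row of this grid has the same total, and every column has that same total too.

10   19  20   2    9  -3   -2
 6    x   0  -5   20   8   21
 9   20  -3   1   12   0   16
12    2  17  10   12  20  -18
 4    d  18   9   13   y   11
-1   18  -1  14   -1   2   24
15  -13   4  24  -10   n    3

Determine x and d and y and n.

Rows 1 and 3 both sum to 55, so that's the common total.
Row 2 has 6 + 0 − 5 + 20 + 8 + 21 = 50; the blank must be 55 − 50 = 5.
Column 2 has 19 + 5 + 20 + 2 + 18 − 13 = 51; the blank must be 55 − 51 = 4.
Row 5 has 4 + 4 + 18 + 9 + 13 + 11 = 59; the blank must be 55 − 59 = -4.
Row 7 has 15 − 13 + 4 + 24 − 10 + 3 = 23; the blank must be 55 − 23 = 32.

x = 5, d = 4, y = -4, n = 32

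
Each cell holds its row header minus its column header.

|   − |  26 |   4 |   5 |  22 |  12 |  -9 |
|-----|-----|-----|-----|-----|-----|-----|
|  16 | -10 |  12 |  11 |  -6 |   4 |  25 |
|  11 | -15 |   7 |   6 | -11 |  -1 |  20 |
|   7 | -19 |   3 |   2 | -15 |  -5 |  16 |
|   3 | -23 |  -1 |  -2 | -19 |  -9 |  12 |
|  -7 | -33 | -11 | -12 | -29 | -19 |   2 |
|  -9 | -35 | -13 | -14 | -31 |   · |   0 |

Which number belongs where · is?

-21

-9 − 12 = -21.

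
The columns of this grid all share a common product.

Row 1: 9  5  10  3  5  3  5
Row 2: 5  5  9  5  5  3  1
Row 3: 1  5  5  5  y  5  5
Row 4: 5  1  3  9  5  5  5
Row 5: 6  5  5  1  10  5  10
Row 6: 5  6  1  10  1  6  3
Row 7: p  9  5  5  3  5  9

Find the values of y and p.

Columns 2 and 3 each multiply to 33750, so every column has product 33750.
Column 5: 5×5×5×10×1×3 = 3750, so the missing entry is 33750 ÷ 3750 = 9.
Column 1: 9×5×1×5×6×5 = 6750, so the missing entry is 33750 ÷ 6750 = 5.

y = 9, p = 5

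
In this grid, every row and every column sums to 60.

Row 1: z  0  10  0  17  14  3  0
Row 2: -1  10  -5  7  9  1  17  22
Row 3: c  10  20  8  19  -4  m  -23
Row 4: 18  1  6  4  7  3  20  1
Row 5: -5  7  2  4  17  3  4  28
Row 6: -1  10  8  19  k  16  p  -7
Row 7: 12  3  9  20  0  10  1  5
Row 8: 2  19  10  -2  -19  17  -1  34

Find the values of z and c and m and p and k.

z = 16, c = 19, m = 11, p = 5, k = 10

The known cells in row 1 total 44, leaving 60 − 44 = 16 for the blank.
The known cells in column 5 total 50, leaving 60 − 50 = 10 for the blank.
The known cells in column 1 total 41, leaving 60 − 41 = 19 for the blank.
The known cells in row 3 total 49, leaving 60 − 49 = 11 for the blank.
The known cells in row 6 total 55, leaving 60 − 55 = 5 for the blank.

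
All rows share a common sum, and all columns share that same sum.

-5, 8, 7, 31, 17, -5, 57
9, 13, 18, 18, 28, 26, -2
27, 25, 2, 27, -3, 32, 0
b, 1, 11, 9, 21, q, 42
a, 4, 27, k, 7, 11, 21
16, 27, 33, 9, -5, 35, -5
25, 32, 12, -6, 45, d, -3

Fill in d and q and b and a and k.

d = 5, q = 6, b = 20, a = 18, k = 22

Rows 1 and 2 both sum to 110, so that's the common total.
Row 7: 25 + 32 + 12 − 6 + 45 − 3 = 105, so its missing entry is 110 − 105 = 5.
Column 4: 31 + 18 + 27 + 9 + 9 − 6 = 88, so its missing entry is 110 − 88 = 22.
Row 5: 4 + 27 + 22 + 7 + 11 + 21 = 92, so its missing entry is 110 − 92 = 18.
Column 1: -5 + 9 + 27 + 18 + 16 + 25 = 90, so its missing entry is 110 − 90 = 20.
Row 4: 20 + 1 + 11 + 9 + 21 + 42 = 104, so its missing entry is 110 − 104 = 6.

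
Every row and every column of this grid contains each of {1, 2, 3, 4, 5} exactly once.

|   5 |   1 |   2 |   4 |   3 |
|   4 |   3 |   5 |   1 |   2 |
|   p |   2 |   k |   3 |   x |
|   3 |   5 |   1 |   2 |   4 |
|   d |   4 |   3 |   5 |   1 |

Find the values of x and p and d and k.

For row 3, column 5: column 5 already has {1, 2, 3, 4}; that leaves 5.
For row 5, column 1: row 5 already has {1, 3, 4, 5}; that leaves 2.
At (row 3, col 1): column 1 already has {2, 3, 4, 5}, so the value is 1.
Cell (3,3): row 3 already has {1, 2, 3, 5} → 4.

x = 5, p = 1, d = 2, k = 4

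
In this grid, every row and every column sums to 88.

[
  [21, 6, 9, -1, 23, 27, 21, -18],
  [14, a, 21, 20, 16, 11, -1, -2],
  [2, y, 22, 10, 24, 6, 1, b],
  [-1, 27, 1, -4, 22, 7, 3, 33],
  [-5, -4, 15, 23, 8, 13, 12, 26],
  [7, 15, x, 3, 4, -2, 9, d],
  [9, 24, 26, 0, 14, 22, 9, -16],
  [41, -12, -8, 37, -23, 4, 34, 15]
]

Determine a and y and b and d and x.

a = 9, y = 23, b = 0, d = 50, x = 2

The known cells in row 2 total 79, leaving 88 − 79 = 9 for the blank.
The known cells in column 2 total 65, leaving 88 − 65 = 23 for the blank.
The known cells in row 3 total 88, leaving 88 − 88 = 0 for the blank.
The known cells in column 8 total 38, leaving 88 − 38 = 50 for the blank.
The known cells in row 6 total 86, leaving 88 − 86 = 2 for the blank.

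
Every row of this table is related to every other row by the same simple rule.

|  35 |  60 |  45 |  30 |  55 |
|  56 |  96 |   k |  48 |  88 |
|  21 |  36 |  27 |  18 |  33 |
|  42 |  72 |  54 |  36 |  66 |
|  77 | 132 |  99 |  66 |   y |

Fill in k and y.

k = 72, y = 121

Each row is a constant multiple of every other row — this is a multiplication table with the headers hidden.
Row 2 is 56/35 = 8/5 times row 1, so its entry in column 3 is 45 × 8/5 = 72.
Row 5 is 77/35 = 11/5 times row 1, so its entry in column 5 is 55 × 11/5 = 121.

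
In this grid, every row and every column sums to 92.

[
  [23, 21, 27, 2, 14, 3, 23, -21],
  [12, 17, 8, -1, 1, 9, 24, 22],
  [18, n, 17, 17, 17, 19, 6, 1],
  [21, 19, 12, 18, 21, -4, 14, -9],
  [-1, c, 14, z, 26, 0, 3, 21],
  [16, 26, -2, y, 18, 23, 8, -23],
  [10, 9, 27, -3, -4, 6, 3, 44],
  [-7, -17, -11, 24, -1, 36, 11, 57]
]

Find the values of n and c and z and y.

n = -3, c = 20, z = 9, y = 26

Row 6 has 16 + 26 − 2 + 18 + 23 + 8 − 23 = 66; the blank must be 92 − 66 = 26.
Row 3 has 18 + 17 + 17 + 17 + 19 + 6 + 1 = 95; the blank must be 92 − 95 = -3.
Column 2 has 21 + 17 − 3 + 19 + 26 + 9 − 17 = 72; the blank must be 92 − 72 = 20.
Row 5 has -1 + 20 + 14 + 26 + 0 + 3 + 21 = 83; the blank must be 92 − 83 = 9.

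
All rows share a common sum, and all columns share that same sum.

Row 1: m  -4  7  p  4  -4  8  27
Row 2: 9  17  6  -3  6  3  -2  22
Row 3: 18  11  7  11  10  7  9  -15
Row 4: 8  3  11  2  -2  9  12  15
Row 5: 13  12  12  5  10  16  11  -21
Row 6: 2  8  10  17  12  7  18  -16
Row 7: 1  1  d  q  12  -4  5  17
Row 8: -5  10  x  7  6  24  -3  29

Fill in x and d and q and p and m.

Rows 2 and 3 both sum to 58, so that's the common total.
The known cells in column 1 total 46, leaving 58 − 46 = 12 for the blank.
The known cells in row 1 total 50, leaving 58 − 50 = 8 for the blank.
The known cells in row 8 total 68, leaving 58 − 68 = -10 for the blank.
The known cells in column 3 total 43, leaving 58 − 43 = 15 for the blank.
The known cells in row 7 total 47, leaving 58 − 47 = 11 for the blank.

x = -10, d = 15, q = 11, p = 8, m = 12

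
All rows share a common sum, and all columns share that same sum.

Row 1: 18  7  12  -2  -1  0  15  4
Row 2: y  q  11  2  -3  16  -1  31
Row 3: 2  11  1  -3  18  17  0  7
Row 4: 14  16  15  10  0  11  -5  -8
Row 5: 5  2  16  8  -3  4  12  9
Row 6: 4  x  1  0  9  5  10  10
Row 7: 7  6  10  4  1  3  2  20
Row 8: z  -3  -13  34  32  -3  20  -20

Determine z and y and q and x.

z = 6, y = -3, q = 0, x = 14

Rows 1 and 3 both sum to 53, so that's the common total.
The known cells in row 8 total 47, leaving 53 − 47 = 6 for the blank.
The known cells in column 1 total 56, leaving 53 − 56 = -3 for the blank.
The known cells in row 2 total 53, leaving 53 − 53 = 0 for the blank.
The known cells in row 6 total 39, leaving 53 − 39 = 14 for the blank.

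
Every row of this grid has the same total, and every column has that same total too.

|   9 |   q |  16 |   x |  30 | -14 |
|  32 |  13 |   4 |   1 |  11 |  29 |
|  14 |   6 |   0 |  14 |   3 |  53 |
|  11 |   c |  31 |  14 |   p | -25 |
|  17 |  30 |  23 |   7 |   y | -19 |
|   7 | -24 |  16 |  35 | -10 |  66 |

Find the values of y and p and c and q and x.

Rows 2 and 3 both sum to 90, so that's the common total.
Row 5: 17 + 30 + 23 + 7 − 19 = 58, so its missing entry is 90 − 58 = 32.
Column 5: 30 + 11 + 3 + 32 − 10 = 66, so its missing entry is 90 − 66 = 24.
Row 4: 11 + 31 + 14 + 24 − 25 = 55, so its missing entry is 90 − 55 = 35.
Column 2: 13 + 6 + 35 + 30 − 24 = 60, so its missing entry is 90 − 60 = 30.
Row 1: 9 + 30 + 16 + 30 − 14 = 71, so its missing entry is 90 − 71 = 19.

y = 32, p = 24, c = 35, q = 30, x = 19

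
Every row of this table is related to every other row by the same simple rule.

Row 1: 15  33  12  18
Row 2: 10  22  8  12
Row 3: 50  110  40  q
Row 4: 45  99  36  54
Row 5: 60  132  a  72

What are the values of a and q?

Each row is a constant multiple of every other row — this is a multiplication table with the headers hidden.
Row 5 is 60/15 = 4/1 times row 1, so its entry in column 3 is 12 × 4/1 = 48.
Row 3 is 50/15 = 10/3 times row 1, so its entry in column 4 is 18 × 10/3 = 60.

a = 48, q = 60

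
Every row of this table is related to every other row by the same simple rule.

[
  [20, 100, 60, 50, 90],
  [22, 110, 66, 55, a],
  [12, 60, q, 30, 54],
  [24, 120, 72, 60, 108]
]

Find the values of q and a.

q = 36, a = 99

Each row is a constant multiple of every other row — this is a multiplication table with the headers hidden.
Row 3 is 12/20 = 3/5 times row 1, so its entry in column 3 is 60 × 3/5 = 36.
Row 2 is 22/20 = 11/10 times row 1, so its entry in column 5 is 90 × 11/10 = 99.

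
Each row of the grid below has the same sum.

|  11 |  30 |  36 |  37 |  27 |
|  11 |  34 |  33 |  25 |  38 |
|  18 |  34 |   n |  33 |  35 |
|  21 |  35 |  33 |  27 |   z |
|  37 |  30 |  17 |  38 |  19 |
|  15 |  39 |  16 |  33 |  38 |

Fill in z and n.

z = 25, n = 21

Row 1 sums to 141 and so does row 6; that's the common total.
In row 4 the known cells total 116, leaving 141 − 116 = 25.
In row 3 the known cells total 120, leaving 141 − 120 = 21.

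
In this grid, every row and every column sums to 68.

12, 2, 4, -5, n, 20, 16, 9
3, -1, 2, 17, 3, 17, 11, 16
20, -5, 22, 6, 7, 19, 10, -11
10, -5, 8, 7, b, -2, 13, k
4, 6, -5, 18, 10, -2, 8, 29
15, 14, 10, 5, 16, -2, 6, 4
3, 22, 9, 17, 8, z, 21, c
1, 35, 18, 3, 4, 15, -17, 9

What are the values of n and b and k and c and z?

n = 10, b = 10, k = 27, c = -15, z = 3

Row 1: 12 + 2 + 4 − 5 + 20 + 16 + 9 = 58, so its missing entry is 68 − 58 = 10.
Column 5: 10 + 3 + 7 + 10 + 16 + 8 + 4 = 58, so its missing entry is 68 − 58 = 10.
Column 6: 20 + 17 + 19 − 2 − 2 − 2 + 15 = 65, so its missing entry is 68 − 65 = 3.
Row 4: 10 − 5 + 8 + 7 + 10 − 2 + 13 = 41, so its missing entry is 68 − 41 = 27.
Row 7: 3 + 22 + 9 + 17 + 8 + 3 + 21 = 83, so its missing entry is 68 − 83 = -15.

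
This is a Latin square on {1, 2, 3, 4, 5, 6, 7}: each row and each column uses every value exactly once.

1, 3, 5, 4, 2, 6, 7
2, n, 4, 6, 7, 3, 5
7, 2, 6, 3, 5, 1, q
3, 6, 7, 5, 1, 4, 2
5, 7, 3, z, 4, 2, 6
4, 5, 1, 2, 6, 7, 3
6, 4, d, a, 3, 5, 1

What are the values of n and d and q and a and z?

Cell (7,3): column 3 already has {1, 3, 4, 5, 6, 7} → 2.
Cell (5,4): row 5 already has {2, 3, 4, 5, 6, 7} → 1.
For row 2, column 2: row 2 already has {2, 3, 4, 5, 6, 7}; that leaves 1.
For row 3, column 7: row 3 already has {1, 2, 3, 5, 6, 7}; that leaves 4.
For row 7, column 4: row 7 already has {1, 2, 3, 4, 5, 6}; that leaves 7.

n = 1, d = 2, q = 4, a = 7, z = 1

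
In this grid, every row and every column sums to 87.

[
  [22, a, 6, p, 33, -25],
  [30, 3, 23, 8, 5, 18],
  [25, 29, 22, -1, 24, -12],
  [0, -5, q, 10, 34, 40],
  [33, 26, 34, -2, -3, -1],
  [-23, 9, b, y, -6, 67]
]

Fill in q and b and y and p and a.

q = 8, b = -6, y = 46, p = 26, a = 25

Column 2: 3 + 29 − 5 + 26 + 9 = 62, so its missing entry is 87 − 62 = 25.
Row 1: 22 + 25 + 6 + 33 − 25 = 61, so its missing entry is 87 − 61 = 26.
Column 4: 26 + 8 − 1 + 10 − 2 = 41, so its missing entry is 87 − 41 = 46.
Row 4: 0 − 5 + 10 + 34 + 40 = 79, so its missing entry is 87 − 79 = 8.
Row 6: -23 + 9 + 46 − 6 + 67 = 93, so its missing entry is 87 − 93 = -6.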